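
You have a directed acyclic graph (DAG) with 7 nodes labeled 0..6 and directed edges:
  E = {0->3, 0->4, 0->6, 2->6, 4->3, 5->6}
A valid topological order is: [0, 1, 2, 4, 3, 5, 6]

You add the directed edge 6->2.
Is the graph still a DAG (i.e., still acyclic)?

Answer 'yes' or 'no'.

Given toposort: [0, 1, 2, 4, 3, 5, 6]
Position of 6: index 6; position of 2: index 2
New edge 6->2: backward (u after v in old order)
Backward edge: old toposort is now invalid. Check if this creates a cycle.
Does 2 already reach 6? Reachable from 2: [2, 6]. YES -> cycle!
Still a DAG? no

Answer: no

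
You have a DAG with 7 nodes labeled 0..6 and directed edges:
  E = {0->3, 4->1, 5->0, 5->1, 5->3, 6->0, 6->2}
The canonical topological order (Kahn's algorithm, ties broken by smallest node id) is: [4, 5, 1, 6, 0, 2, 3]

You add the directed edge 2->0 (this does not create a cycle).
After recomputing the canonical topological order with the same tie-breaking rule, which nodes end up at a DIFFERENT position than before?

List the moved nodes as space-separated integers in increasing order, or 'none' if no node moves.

Answer: 0 2

Derivation:
Old toposort: [4, 5, 1, 6, 0, 2, 3]
Added edge 2->0
Recompute Kahn (smallest-id tiebreak):
  initial in-degrees: [3, 2, 1, 2, 0, 0, 0]
  ready (indeg=0): [4, 5, 6]
  pop 4: indeg[1]->1 | ready=[5, 6] | order so far=[4]
  pop 5: indeg[0]->2; indeg[1]->0; indeg[3]->1 | ready=[1, 6] | order so far=[4, 5]
  pop 1: no out-edges | ready=[6] | order so far=[4, 5, 1]
  pop 6: indeg[0]->1; indeg[2]->0 | ready=[2] | order so far=[4, 5, 1, 6]
  pop 2: indeg[0]->0 | ready=[0] | order so far=[4, 5, 1, 6, 2]
  pop 0: indeg[3]->0 | ready=[3] | order so far=[4, 5, 1, 6, 2, 0]
  pop 3: no out-edges | ready=[] | order so far=[4, 5, 1, 6, 2, 0, 3]
New canonical toposort: [4, 5, 1, 6, 2, 0, 3]
Compare positions:
  Node 0: index 4 -> 5 (moved)
  Node 1: index 2 -> 2 (same)
  Node 2: index 5 -> 4 (moved)
  Node 3: index 6 -> 6 (same)
  Node 4: index 0 -> 0 (same)
  Node 5: index 1 -> 1 (same)
  Node 6: index 3 -> 3 (same)
Nodes that changed position: 0 2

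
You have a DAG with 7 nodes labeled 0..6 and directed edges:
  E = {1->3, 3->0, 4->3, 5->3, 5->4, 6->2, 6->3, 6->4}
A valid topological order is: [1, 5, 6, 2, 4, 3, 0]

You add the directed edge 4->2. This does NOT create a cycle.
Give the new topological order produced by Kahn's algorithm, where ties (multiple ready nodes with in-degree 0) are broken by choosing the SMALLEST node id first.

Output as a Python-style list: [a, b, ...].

Old toposort: [1, 5, 6, 2, 4, 3, 0]
Added edge: 4->2
Position of 4 (4) > position of 2 (3). Must reorder: 4 must now come before 2.
Run Kahn's algorithm (break ties by smallest node id):
  initial in-degrees: [1, 0, 2, 4, 2, 0, 0]
  ready (indeg=0): [1, 5, 6]
  pop 1: indeg[3]->3 | ready=[5, 6] | order so far=[1]
  pop 5: indeg[3]->2; indeg[4]->1 | ready=[6] | order so far=[1, 5]
  pop 6: indeg[2]->1; indeg[3]->1; indeg[4]->0 | ready=[4] | order so far=[1, 5, 6]
  pop 4: indeg[2]->0; indeg[3]->0 | ready=[2, 3] | order so far=[1, 5, 6, 4]
  pop 2: no out-edges | ready=[3] | order so far=[1, 5, 6, 4, 2]
  pop 3: indeg[0]->0 | ready=[0] | order so far=[1, 5, 6, 4, 2, 3]
  pop 0: no out-edges | ready=[] | order so far=[1, 5, 6, 4, 2, 3, 0]
  Result: [1, 5, 6, 4, 2, 3, 0]

Answer: [1, 5, 6, 4, 2, 3, 0]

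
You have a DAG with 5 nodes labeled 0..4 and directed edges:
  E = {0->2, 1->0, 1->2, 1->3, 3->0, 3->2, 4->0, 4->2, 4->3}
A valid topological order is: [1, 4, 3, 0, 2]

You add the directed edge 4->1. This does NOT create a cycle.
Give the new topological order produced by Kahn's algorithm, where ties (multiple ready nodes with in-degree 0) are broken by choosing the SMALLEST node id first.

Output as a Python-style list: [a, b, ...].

Old toposort: [1, 4, 3, 0, 2]
Added edge: 4->1
Position of 4 (1) > position of 1 (0). Must reorder: 4 must now come before 1.
Run Kahn's algorithm (break ties by smallest node id):
  initial in-degrees: [3, 1, 4, 2, 0]
  ready (indeg=0): [4]
  pop 4: indeg[0]->2; indeg[1]->0; indeg[2]->3; indeg[3]->1 | ready=[1] | order so far=[4]
  pop 1: indeg[0]->1; indeg[2]->2; indeg[3]->0 | ready=[3] | order so far=[4, 1]
  pop 3: indeg[0]->0; indeg[2]->1 | ready=[0] | order so far=[4, 1, 3]
  pop 0: indeg[2]->0 | ready=[2] | order so far=[4, 1, 3, 0]
  pop 2: no out-edges | ready=[] | order so far=[4, 1, 3, 0, 2]
  Result: [4, 1, 3, 0, 2]

Answer: [4, 1, 3, 0, 2]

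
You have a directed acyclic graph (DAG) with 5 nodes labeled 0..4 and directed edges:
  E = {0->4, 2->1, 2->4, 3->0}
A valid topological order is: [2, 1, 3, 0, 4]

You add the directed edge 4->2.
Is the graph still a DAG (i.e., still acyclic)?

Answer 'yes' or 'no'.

Answer: no

Derivation:
Given toposort: [2, 1, 3, 0, 4]
Position of 4: index 4; position of 2: index 0
New edge 4->2: backward (u after v in old order)
Backward edge: old toposort is now invalid. Check if this creates a cycle.
Does 2 already reach 4? Reachable from 2: [1, 2, 4]. YES -> cycle!
Still a DAG? no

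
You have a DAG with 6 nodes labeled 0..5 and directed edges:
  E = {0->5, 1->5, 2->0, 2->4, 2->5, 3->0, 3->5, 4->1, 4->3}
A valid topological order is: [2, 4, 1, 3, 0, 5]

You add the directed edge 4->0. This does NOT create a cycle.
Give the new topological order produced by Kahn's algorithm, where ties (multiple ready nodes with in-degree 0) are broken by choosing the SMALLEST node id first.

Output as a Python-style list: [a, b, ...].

Answer: [2, 4, 1, 3, 0, 5]

Derivation:
Old toposort: [2, 4, 1, 3, 0, 5]
Added edge: 4->0
Position of 4 (1) < position of 0 (4). Old order still valid.
Run Kahn's algorithm (break ties by smallest node id):
  initial in-degrees: [3, 1, 0, 1, 1, 4]
  ready (indeg=0): [2]
  pop 2: indeg[0]->2; indeg[4]->0; indeg[5]->3 | ready=[4] | order so far=[2]
  pop 4: indeg[0]->1; indeg[1]->0; indeg[3]->0 | ready=[1, 3] | order so far=[2, 4]
  pop 1: indeg[5]->2 | ready=[3] | order so far=[2, 4, 1]
  pop 3: indeg[0]->0; indeg[5]->1 | ready=[0] | order so far=[2, 4, 1, 3]
  pop 0: indeg[5]->0 | ready=[5] | order so far=[2, 4, 1, 3, 0]
  pop 5: no out-edges | ready=[] | order so far=[2, 4, 1, 3, 0, 5]
  Result: [2, 4, 1, 3, 0, 5]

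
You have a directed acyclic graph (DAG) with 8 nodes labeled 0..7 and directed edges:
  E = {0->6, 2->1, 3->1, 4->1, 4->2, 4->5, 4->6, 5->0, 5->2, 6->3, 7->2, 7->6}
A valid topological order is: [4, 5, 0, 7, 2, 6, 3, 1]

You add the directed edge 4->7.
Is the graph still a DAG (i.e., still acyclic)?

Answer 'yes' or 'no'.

Answer: yes

Derivation:
Given toposort: [4, 5, 0, 7, 2, 6, 3, 1]
Position of 4: index 0; position of 7: index 3
New edge 4->7: forward
Forward edge: respects the existing order. Still a DAG, same toposort still valid.
Still a DAG? yes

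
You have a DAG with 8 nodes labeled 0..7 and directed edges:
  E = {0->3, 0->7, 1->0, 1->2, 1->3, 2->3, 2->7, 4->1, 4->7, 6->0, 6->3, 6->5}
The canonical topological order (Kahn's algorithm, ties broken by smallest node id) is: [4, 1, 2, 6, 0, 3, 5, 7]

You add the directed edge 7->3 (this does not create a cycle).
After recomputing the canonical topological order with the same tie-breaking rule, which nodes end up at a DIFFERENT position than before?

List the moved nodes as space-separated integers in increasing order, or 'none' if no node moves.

Old toposort: [4, 1, 2, 6, 0, 3, 5, 7]
Added edge 7->3
Recompute Kahn (smallest-id tiebreak):
  initial in-degrees: [2, 1, 1, 5, 0, 1, 0, 3]
  ready (indeg=0): [4, 6]
  pop 4: indeg[1]->0; indeg[7]->2 | ready=[1, 6] | order so far=[4]
  pop 1: indeg[0]->1; indeg[2]->0; indeg[3]->4 | ready=[2, 6] | order so far=[4, 1]
  pop 2: indeg[3]->3; indeg[7]->1 | ready=[6] | order so far=[4, 1, 2]
  pop 6: indeg[0]->0; indeg[3]->2; indeg[5]->0 | ready=[0, 5] | order so far=[4, 1, 2, 6]
  pop 0: indeg[3]->1; indeg[7]->0 | ready=[5, 7] | order so far=[4, 1, 2, 6, 0]
  pop 5: no out-edges | ready=[7] | order so far=[4, 1, 2, 6, 0, 5]
  pop 7: indeg[3]->0 | ready=[3] | order so far=[4, 1, 2, 6, 0, 5, 7]
  pop 3: no out-edges | ready=[] | order so far=[4, 1, 2, 6, 0, 5, 7, 3]
New canonical toposort: [4, 1, 2, 6, 0, 5, 7, 3]
Compare positions:
  Node 0: index 4 -> 4 (same)
  Node 1: index 1 -> 1 (same)
  Node 2: index 2 -> 2 (same)
  Node 3: index 5 -> 7 (moved)
  Node 4: index 0 -> 0 (same)
  Node 5: index 6 -> 5 (moved)
  Node 6: index 3 -> 3 (same)
  Node 7: index 7 -> 6 (moved)
Nodes that changed position: 3 5 7

Answer: 3 5 7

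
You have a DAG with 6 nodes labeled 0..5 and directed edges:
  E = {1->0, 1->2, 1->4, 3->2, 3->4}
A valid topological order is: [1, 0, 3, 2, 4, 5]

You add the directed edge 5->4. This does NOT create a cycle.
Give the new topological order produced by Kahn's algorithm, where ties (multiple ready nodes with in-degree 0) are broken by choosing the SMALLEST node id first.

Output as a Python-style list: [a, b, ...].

Answer: [1, 0, 3, 2, 5, 4]

Derivation:
Old toposort: [1, 0, 3, 2, 4, 5]
Added edge: 5->4
Position of 5 (5) > position of 4 (4). Must reorder: 5 must now come before 4.
Run Kahn's algorithm (break ties by smallest node id):
  initial in-degrees: [1, 0, 2, 0, 3, 0]
  ready (indeg=0): [1, 3, 5]
  pop 1: indeg[0]->0; indeg[2]->1; indeg[4]->2 | ready=[0, 3, 5] | order so far=[1]
  pop 0: no out-edges | ready=[3, 5] | order so far=[1, 0]
  pop 3: indeg[2]->0; indeg[4]->1 | ready=[2, 5] | order so far=[1, 0, 3]
  pop 2: no out-edges | ready=[5] | order so far=[1, 0, 3, 2]
  pop 5: indeg[4]->0 | ready=[4] | order so far=[1, 0, 3, 2, 5]
  pop 4: no out-edges | ready=[] | order so far=[1, 0, 3, 2, 5, 4]
  Result: [1, 0, 3, 2, 5, 4]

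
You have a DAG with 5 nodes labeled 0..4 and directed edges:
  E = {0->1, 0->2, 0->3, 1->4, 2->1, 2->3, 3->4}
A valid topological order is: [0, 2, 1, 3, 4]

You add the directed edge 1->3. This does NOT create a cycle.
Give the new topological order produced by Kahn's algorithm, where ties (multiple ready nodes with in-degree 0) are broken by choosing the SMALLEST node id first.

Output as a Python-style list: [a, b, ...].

Answer: [0, 2, 1, 3, 4]

Derivation:
Old toposort: [0, 2, 1, 3, 4]
Added edge: 1->3
Position of 1 (2) < position of 3 (3). Old order still valid.
Run Kahn's algorithm (break ties by smallest node id):
  initial in-degrees: [0, 2, 1, 3, 2]
  ready (indeg=0): [0]
  pop 0: indeg[1]->1; indeg[2]->0; indeg[3]->2 | ready=[2] | order so far=[0]
  pop 2: indeg[1]->0; indeg[3]->1 | ready=[1] | order so far=[0, 2]
  pop 1: indeg[3]->0; indeg[4]->1 | ready=[3] | order so far=[0, 2, 1]
  pop 3: indeg[4]->0 | ready=[4] | order so far=[0, 2, 1, 3]
  pop 4: no out-edges | ready=[] | order so far=[0, 2, 1, 3, 4]
  Result: [0, 2, 1, 3, 4]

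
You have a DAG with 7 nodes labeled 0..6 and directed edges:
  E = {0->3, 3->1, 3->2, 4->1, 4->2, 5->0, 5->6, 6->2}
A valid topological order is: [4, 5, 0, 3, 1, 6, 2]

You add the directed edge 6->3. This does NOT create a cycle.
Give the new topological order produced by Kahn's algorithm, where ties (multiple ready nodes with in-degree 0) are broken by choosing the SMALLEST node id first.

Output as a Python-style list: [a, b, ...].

Answer: [4, 5, 0, 6, 3, 1, 2]

Derivation:
Old toposort: [4, 5, 0, 3, 1, 6, 2]
Added edge: 6->3
Position of 6 (5) > position of 3 (3). Must reorder: 6 must now come before 3.
Run Kahn's algorithm (break ties by smallest node id):
  initial in-degrees: [1, 2, 3, 2, 0, 0, 1]
  ready (indeg=0): [4, 5]
  pop 4: indeg[1]->1; indeg[2]->2 | ready=[5] | order so far=[4]
  pop 5: indeg[0]->0; indeg[6]->0 | ready=[0, 6] | order so far=[4, 5]
  pop 0: indeg[3]->1 | ready=[6] | order so far=[4, 5, 0]
  pop 6: indeg[2]->1; indeg[3]->0 | ready=[3] | order so far=[4, 5, 0, 6]
  pop 3: indeg[1]->0; indeg[2]->0 | ready=[1, 2] | order so far=[4, 5, 0, 6, 3]
  pop 1: no out-edges | ready=[2] | order so far=[4, 5, 0, 6, 3, 1]
  pop 2: no out-edges | ready=[] | order so far=[4, 5, 0, 6, 3, 1, 2]
  Result: [4, 5, 0, 6, 3, 1, 2]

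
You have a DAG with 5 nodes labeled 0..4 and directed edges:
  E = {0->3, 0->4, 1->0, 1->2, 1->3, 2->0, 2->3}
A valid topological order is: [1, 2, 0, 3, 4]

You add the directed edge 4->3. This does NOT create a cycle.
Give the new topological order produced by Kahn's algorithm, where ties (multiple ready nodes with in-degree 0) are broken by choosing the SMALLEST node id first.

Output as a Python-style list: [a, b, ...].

Old toposort: [1, 2, 0, 3, 4]
Added edge: 4->3
Position of 4 (4) > position of 3 (3). Must reorder: 4 must now come before 3.
Run Kahn's algorithm (break ties by smallest node id):
  initial in-degrees: [2, 0, 1, 4, 1]
  ready (indeg=0): [1]
  pop 1: indeg[0]->1; indeg[2]->0; indeg[3]->3 | ready=[2] | order so far=[1]
  pop 2: indeg[0]->0; indeg[3]->2 | ready=[0] | order so far=[1, 2]
  pop 0: indeg[3]->1; indeg[4]->0 | ready=[4] | order so far=[1, 2, 0]
  pop 4: indeg[3]->0 | ready=[3] | order so far=[1, 2, 0, 4]
  pop 3: no out-edges | ready=[] | order so far=[1, 2, 0, 4, 3]
  Result: [1, 2, 0, 4, 3]

Answer: [1, 2, 0, 4, 3]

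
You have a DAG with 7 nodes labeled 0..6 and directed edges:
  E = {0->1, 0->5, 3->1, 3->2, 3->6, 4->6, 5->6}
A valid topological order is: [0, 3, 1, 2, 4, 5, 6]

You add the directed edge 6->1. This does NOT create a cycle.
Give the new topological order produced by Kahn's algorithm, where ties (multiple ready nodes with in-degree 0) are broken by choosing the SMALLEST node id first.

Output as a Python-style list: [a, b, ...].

Old toposort: [0, 3, 1, 2, 4, 5, 6]
Added edge: 6->1
Position of 6 (6) > position of 1 (2). Must reorder: 6 must now come before 1.
Run Kahn's algorithm (break ties by smallest node id):
  initial in-degrees: [0, 3, 1, 0, 0, 1, 3]
  ready (indeg=0): [0, 3, 4]
  pop 0: indeg[1]->2; indeg[5]->0 | ready=[3, 4, 5] | order so far=[0]
  pop 3: indeg[1]->1; indeg[2]->0; indeg[6]->2 | ready=[2, 4, 5] | order so far=[0, 3]
  pop 2: no out-edges | ready=[4, 5] | order so far=[0, 3, 2]
  pop 4: indeg[6]->1 | ready=[5] | order so far=[0, 3, 2, 4]
  pop 5: indeg[6]->0 | ready=[6] | order so far=[0, 3, 2, 4, 5]
  pop 6: indeg[1]->0 | ready=[1] | order so far=[0, 3, 2, 4, 5, 6]
  pop 1: no out-edges | ready=[] | order so far=[0, 3, 2, 4, 5, 6, 1]
  Result: [0, 3, 2, 4, 5, 6, 1]

Answer: [0, 3, 2, 4, 5, 6, 1]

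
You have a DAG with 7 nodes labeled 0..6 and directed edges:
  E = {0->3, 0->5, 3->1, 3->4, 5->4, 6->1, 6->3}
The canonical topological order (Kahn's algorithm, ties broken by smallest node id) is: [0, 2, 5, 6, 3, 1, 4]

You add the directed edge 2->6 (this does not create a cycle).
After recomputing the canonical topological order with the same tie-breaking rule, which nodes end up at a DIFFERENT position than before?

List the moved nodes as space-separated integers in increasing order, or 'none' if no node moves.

Answer: none

Derivation:
Old toposort: [0, 2, 5, 6, 3, 1, 4]
Added edge 2->6
Recompute Kahn (smallest-id tiebreak):
  initial in-degrees: [0, 2, 0, 2, 2, 1, 1]
  ready (indeg=0): [0, 2]
  pop 0: indeg[3]->1; indeg[5]->0 | ready=[2, 5] | order so far=[0]
  pop 2: indeg[6]->0 | ready=[5, 6] | order so far=[0, 2]
  pop 5: indeg[4]->1 | ready=[6] | order so far=[0, 2, 5]
  pop 6: indeg[1]->1; indeg[3]->0 | ready=[3] | order so far=[0, 2, 5, 6]
  pop 3: indeg[1]->0; indeg[4]->0 | ready=[1, 4] | order so far=[0, 2, 5, 6, 3]
  pop 1: no out-edges | ready=[4] | order so far=[0, 2, 5, 6, 3, 1]
  pop 4: no out-edges | ready=[] | order so far=[0, 2, 5, 6, 3, 1, 4]
New canonical toposort: [0, 2, 5, 6, 3, 1, 4]
Compare positions:
  Node 0: index 0 -> 0 (same)
  Node 1: index 5 -> 5 (same)
  Node 2: index 1 -> 1 (same)
  Node 3: index 4 -> 4 (same)
  Node 4: index 6 -> 6 (same)
  Node 5: index 2 -> 2 (same)
  Node 6: index 3 -> 3 (same)
Nodes that changed position: none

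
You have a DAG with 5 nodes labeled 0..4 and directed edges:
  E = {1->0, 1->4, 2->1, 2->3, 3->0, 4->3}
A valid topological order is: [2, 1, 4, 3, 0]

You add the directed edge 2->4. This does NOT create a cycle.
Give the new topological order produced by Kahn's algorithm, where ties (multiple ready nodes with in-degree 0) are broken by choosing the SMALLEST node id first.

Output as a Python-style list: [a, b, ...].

Answer: [2, 1, 4, 3, 0]

Derivation:
Old toposort: [2, 1, 4, 3, 0]
Added edge: 2->4
Position of 2 (0) < position of 4 (2). Old order still valid.
Run Kahn's algorithm (break ties by smallest node id):
  initial in-degrees: [2, 1, 0, 2, 2]
  ready (indeg=0): [2]
  pop 2: indeg[1]->0; indeg[3]->1; indeg[4]->1 | ready=[1] | order so far=[2]
  pop 1: indeg[0]->1; indeg[4]->0 | ready=[4] | order so far=[2, 1]
  pop 4: indeg[3]->0 | ready=[3] | order so far=[2, 1, 4]
  pop 3: indeg[0]->0 | ready=[0] | order so far=[2, 1, 4, 3]
  pop 0: no out-edges | ready=[] | order so far=[2, 1, 4, 3, 0]
  Result: [2, 1, 4, 3, 0]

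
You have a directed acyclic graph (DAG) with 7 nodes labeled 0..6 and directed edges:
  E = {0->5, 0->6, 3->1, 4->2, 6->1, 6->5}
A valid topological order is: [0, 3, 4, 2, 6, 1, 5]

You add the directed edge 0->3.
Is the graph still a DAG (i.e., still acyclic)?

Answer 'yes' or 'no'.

Answer: yes

Derivation:
Given toposort: [0, 3, 4, 2, 6, 1, 5]
Position of 0: index 0; position of 3: index 1
New edge 0->3: forward
Forward edge: respects the existing order. Still a DAG, same toposort still valid.
Still a DAG? yes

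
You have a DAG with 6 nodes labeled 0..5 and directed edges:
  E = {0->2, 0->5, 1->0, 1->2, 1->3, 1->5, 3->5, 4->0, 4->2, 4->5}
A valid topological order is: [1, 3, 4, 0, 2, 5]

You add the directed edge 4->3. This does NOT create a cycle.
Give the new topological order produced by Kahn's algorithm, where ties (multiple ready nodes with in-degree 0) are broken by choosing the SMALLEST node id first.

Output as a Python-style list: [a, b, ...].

Answer: [1, 4, 0, 2, 3, 5]

Derivation:
Old toposort: [1, 3, 4, 0, 2, 5]
Added edge: 4->3
Position of 4 (2) > position of 3 (1). Must reorder: 4 must now come before 3.
Run Kahn's algorithm (break ties by smallest node id):
  initial in-degrees: [2, 0, 3, 2, 0, 4]
  ready (indeg=0): [1, 4]
  pop 1: indeg[0]->1; indeg[2]->2; indeg[3]->1; indeg[5]->3 | ready=[4] | order so far=[1]
  pop 4: indeg[0]->0; indeg[2]->1; indeg[3]->0; indeg[5]->2 | ready=[0, 3] | order so far=[1, 4]
  pop 0: indeg[2]->0; indeg[5]->1 | ready=[2, 3] | order so far=[1, 4, 0]
  pop 2: no out-edges | ready=[3] | order so far=[1, 4, 0, 2]
  pop 3: indeg[5]->0 | ready=[5] | order so far=[1, 4, 0, 2, 3]
  pop 5: no out-edges | ready=[] | order so far=[1, 4, 0, 2, 3, 5]
  Result: [1, 4, 0, 2, 3, 5]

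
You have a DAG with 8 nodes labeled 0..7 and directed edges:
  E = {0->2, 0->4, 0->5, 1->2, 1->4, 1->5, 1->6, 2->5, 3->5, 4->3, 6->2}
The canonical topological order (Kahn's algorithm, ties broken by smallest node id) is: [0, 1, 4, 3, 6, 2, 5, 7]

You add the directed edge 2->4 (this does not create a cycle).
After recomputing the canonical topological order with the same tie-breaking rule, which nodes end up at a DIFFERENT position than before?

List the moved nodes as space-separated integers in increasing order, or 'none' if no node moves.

Old toposort: [0, 1, 4, 3, 6, 2, 5, 7]
Added edge 2->4
Recompute Kahn (smallest-id tiebreak):
  initial in-degrees: [0, 0, 3, 1, 3, 4, 1, 0]
  ready (indeg=0): [0, 1, 7]
  pop 0: indeg[2]->2; indeg[4]->2; indeg[5]->3 | ready=[1, 7] | order so far=[0]
  pop 1: indeg[2]->1; indeg[4]->1; indeg[5]->2; indeg[6]->0 | ready=[6, 7] | order so far=[0, 1]
  pop 6: indeg[2]->0 | ready=[2, 7] | order so far=[0, 1, 6]
  pop 2: indeg[4]->0; indeg[5]->1 | ready=[4, 7] | order so far=[0, 1, 6, 2]
  pop 4: indeg[3]->0 | ready=[3, 7] | order so far=[0, 1, 6, 2, 4]
  pop 3: indeg[5]->0 | ready=[5, 7] | order so far=[0, 1, 6, 2, 4, 3]
  pop 5: no out-edges | ready=[7] | order so far=[0, 1, 6, 2, 4, 3, 5]
  pop 7: no out-edges | ready=[] | order so far=[0, 1, 6, 2, 4, 3, 5, 7]
New canonical toposort: [0, 1, 6, 2, 4, 3, 5, 7]
Compare positions:
  Node 0: index 0 -> 0 (same)
  Node 1: index 1 -> 1 (same)
  Node 2: index 5 -> 3 (moved)
  Node 3: index 3 -> 5 (moved)
  Node 4: index 2 -> 4 (moved)
  Node 5: index 6 -> 6 (same)
  Node 6: index 4 -> 2 (moved)
  Node 7: index 7 -> 7 (same)
Nodes that changed position: 2 3 4 6

Answer: 2 3 4 6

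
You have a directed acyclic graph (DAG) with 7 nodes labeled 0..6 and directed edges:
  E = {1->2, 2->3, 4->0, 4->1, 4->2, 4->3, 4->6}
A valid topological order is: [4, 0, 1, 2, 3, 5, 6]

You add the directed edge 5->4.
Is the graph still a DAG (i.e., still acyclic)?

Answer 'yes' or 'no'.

Given toposort: [4, 0, 1, 2, 3, 5, 6]
Position of 5: index 5; position of 4: index 0
New edge 5->4: backward (u after v in old order)
Backward edge: old toposort is now invalid. Check if this creates a cycle.
Does 4 already reach 5? Reachable from 4: [0, 1, 2, 3, 4, 6]. NO -> still a DAG (reorder needed).
Still a DAG? yes

Answer: yes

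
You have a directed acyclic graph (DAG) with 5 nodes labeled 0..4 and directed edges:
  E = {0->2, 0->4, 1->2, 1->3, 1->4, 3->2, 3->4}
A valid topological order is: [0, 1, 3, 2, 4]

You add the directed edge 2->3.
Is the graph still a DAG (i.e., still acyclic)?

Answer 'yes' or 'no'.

Answer: no

Derivation:
Given toposort: [0, 1, 3, 2, 4]
Position of 2: index 3; position of 3: index 2
New edge 2->3: backward (u after v in old order)
Backward edge: old toposort is now invalid. Check if this creates a cycle.
Does 3 already reach 2? Reachable from 3: [2, 3, 4]. YES -> cycle!
Still a DAG? no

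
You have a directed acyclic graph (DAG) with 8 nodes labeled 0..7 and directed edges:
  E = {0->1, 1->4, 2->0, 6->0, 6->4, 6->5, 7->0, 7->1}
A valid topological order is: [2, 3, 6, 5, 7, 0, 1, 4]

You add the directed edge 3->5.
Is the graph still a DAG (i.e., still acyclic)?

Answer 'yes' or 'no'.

Answer: yes

Derivation:
Given toposort: [2, 3, 6, 5, 7, 0, 1, 4]
Position of 3: index 1; position of 5: index 3
New edge 3->5: forward
Forward edge: respects the existing order. Still a DAG, same toposort still valid.
Still a DAG? yes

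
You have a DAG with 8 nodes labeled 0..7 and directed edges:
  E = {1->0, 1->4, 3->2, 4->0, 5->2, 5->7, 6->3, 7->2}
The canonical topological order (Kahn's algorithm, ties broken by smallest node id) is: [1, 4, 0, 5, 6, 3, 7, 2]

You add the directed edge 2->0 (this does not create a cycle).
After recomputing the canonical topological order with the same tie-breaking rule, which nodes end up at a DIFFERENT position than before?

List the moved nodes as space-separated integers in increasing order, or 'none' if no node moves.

Old toposort: [1, 4, 0, 5, 6, 3, 7, 2]
Added edge 2->0
Recompute Kahn (smallest-id tiebreak):
  initial in-degrees: [3, 0, 3, 1, 1, 0, 0, 1]
  ready (indeg=0): [1, 5, 6]
  pop 1: indeg[0]->2; indeg[4]->0 | ready=[4, 5, 6] | order so far=[1]
  pop 4: indeg[0]->1 | ready=[5, 6] | order so far=[1, 4]
  pop 5: indeg[2]->2; indeg[7]->0 | ready=[6, 7] | order so far=[1, 4, 5]
  pop 6: indeg[3]->0 | ready=[3, 7] | order so far=[1, 4, 5, 6]
  pop 3: indeg[2]->1 | ready=[7] | order so far=[1, 4, 5, 6, 3]
  pop 7: indeg[2]->0 | ready=[2] | order so far=[1, 4, 5, 6, 3, 7]
  pop 2: indeg[0]->0 | ready=[0] | order so far=[1, 4, 5, 6, 3, 7, 2]
  pop 0: no out-edges | ready=[] | order so far=[1, 4, 5, 6, 3, 7, 2, 0]
New canonical toposort: [1, 4, 5, 6, 3, 7, 2, 0]
Compare positions:
  Node 0: index 2 -> 7 (moved)
  Node 1: index 0 -> 0 (same)
  Node 2: index 7 -> 6 (moved)
  Node 3: index 5 -> 4 (moved)
  Node 4: index 1 -> 1 (same)
  Node 5: index 3 -> 2 (moved)
  Node 6: index 4 -> 3 (moved)
  Node 7: index 6 -> 5 (moved)
Nodes that changed position: 0 2 3 5 6 7

Answer: 0 2 3 5 6 7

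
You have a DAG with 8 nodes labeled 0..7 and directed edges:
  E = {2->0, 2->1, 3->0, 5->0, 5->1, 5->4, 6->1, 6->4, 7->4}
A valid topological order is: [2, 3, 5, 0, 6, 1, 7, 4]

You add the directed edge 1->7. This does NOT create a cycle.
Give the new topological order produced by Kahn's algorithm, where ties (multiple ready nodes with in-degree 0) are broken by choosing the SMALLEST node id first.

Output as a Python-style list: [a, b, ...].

Old toposort: [2, 3, 5, 0, 6, 1, 7, 4]
Added edge: 1->7
Position of 1 (5) < position of 7 (6). Old order still valid.
Run Kahn's algorithm (break ties by smallest node id):
  initial in-degrees: [3, 3, 0, 0, 3, 0, 0, 1]
  ready (indeg=0): [2, 3, 5, 6]
  pop 2: indeg[0]->2; indeg[1]->2 | ready=[3, 5, 6] | order so far=[2]
  pop 3: indeg[0]->1 | ready=[5, 6] | order so far=[2, 3]
  pop 5: indeg[0]->0; indeg[1]->1; indeg[4]->2 | ready=[0, 6] | order so far=[2, 3, 5]
  pop 0: no out-edges | ready=[6] | order so far=[2, 3, 5, 0]
  pop 6: indeg[1]->0; indeg[4]->1 | ready=[1] | order so far=[2, 3, 5, 0, 6]
  pop 1: indeg[7]->0 | ready=[7] | order so far=[2, 3, 5, 0, 6, 1]
  pop 7: indeg[4]->0 | ready=[4] | order so far=[2, 3, 5, 0, 6, 1, 7]
  pop 4: no out-edges | ready=[] | order so far=[2, 3, 5, 0, 6, 1, 7, 4]
  Result: [2, 3, 5, 0, 6, 1, 7, 4]

Answer: [2, 3, 5, 0, 6, 1, 7, 4]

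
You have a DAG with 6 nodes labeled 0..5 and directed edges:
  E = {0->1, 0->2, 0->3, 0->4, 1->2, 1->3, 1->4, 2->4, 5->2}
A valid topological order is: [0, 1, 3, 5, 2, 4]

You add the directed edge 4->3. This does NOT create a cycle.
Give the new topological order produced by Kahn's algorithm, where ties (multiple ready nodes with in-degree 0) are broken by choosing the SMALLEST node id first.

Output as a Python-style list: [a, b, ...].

Answer: [0, 1, 5, 2, 4, 3]

Derivation:
Old toposort: [0, 1, 3, 5, 2, 4]
Added edge: 4->3
Position of 4 (5) > position of 3 (2). Must reorder: 4 must now come before 3.
Run Kahn's algorithm (break ties by smallest node id):
  initial in-degrees: [0, 1, 3, 3, 3, 0]
  ready (indeg=0): [0, 5]
  pop 0: indeg[1]->0; indeg[2]->2; indeg[3]->2; indeg[4]->2 | ready=[1, 5] | order so far=[0]
  pop 1: indeg[2]->1; indeg[3]->1; indeg[4]->1 | ready=[5] | order so far=[0, 1]
  pop 5: indeg[2]->0 | ready=[2] | order so far=[0, 1, 5]
  pop 2: indeg[4]->0 | ready=[4] | order so far=[0, 1, 5, 2]
  pop 4: indeg[3]->0 | ready=[3] | order so far=[0, 1, 5, 2, 4]
  pop 3: no out-edges | ready=[] | order so far=[0, 1, 5, 2, 4, 3]
  Result: [0, 1, 5, 2, 4, 3]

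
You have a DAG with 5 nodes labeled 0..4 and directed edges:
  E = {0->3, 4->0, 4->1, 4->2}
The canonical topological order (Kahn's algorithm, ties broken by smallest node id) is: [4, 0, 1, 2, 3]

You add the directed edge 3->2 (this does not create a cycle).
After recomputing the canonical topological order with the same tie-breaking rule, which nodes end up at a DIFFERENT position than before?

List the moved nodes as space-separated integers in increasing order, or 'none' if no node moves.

Answer: 2 3

Derivation:
Old toposort: [4, 0, 1, 2, 3]
Added edge 3->2
Recompute Kahn (smallest-id tiebreak):
  initial in-degrees: [1, 1, 2, 1, 0]
  ready (indeg=0): [4]
  pop 4: indeg[0]->0; indeg[1]->0; indeg[2]->1 | ready=[0, 1] | order so far=[4]
  pop 0: indeg[3]->0 | ready=[1, 3] | order so far=[4, 0]
  pop 1: no out-edges | ready=[3] | order so far=[4, 0, 1]
  pop 3: indeg[2]->0 | ready=[2] | order so far=[4, 0, 1, 3]
  pop 2: no out-edges | ready=[] | order so far=[4, 0, 1, 3, 2]
New canonical toposort: [4, 0, 1, 3, 2]
Compare positions:
  Node 0: index 1 -> 1 (same)
  Node 1: index 2 -> 2 (same)
  Node 2: index 3 -> 4 (moved)
  Node 3: index 4 -> 3 (moved)
  Node 4: index 0 -> 0 (same)
Nodes that changed position: 2 3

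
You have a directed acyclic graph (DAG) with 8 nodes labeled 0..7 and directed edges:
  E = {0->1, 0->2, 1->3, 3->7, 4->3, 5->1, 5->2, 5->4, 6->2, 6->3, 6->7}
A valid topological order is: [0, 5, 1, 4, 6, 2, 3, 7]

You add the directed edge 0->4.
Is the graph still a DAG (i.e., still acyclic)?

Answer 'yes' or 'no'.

Answer: yes

Derivation:
Given toposort: [0, 5, 1, 4, 6, 2, 3, 7]
Position of 0: index 0; position of 4: index 3
New edge 0->4: forward
Forward edge: respects the existing order. Still a DAG, same toposort still valid.
Still a DAG? yes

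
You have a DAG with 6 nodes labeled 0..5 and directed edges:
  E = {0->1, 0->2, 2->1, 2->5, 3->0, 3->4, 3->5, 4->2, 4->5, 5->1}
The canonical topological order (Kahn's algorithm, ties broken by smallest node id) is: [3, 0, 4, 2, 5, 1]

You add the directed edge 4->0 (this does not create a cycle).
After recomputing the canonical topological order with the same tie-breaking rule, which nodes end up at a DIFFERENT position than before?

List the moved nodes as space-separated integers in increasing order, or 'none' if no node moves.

Answer: 0 4

Derivation:
Old toposort: [3, 0, 4, 2, 5, 1]
Added edge 4->0
Recompute Kahn (smallest-id tiebreak):
  initial in-degrees: [2, 3, 2, 0, 1, 3]
  ready (indeg=0): [3]
  pop 3: indeg[0]->1; indeg[4]->0; indeg[5]->2 | ready=[4] | order so far=[3]
  pop 4: indeg[0]->0; indeg[2]->1; indeg[5]->1 | ready=[0] | order so far=[3, 4]
  pop 0: indeg[1]->2; indeg[2]->0 | ready=[2] | order so far=[3, 4, 0]
  pop 2: indeg[1]->1; indeg[5]->0 | ready=[5] | order so far=[3, 4, 0, 2]
  pop 5: indeg[1]->0 | ready=[1] | order so far=[3, 4, 0, 2, 5]
  pop 1: no out-edges | ready=[] | order so far=[3, 4, 0, 2, 5, 1]
New canonical toposort: [3, 4, 0, 2, 5, 1]
Compare positions:
  Node 0: index 1 -> 2 (moved)
  Node 1: index 5 -> 5 (same)
  Node 2: index 3 -> 3 (same)
  Node 3: index 0 -> 0 (same)
  Node 4: index 2 -> 1 (moved)
  Node 5: index 4 -> 4 (same)
Nodes that changed position: 0 4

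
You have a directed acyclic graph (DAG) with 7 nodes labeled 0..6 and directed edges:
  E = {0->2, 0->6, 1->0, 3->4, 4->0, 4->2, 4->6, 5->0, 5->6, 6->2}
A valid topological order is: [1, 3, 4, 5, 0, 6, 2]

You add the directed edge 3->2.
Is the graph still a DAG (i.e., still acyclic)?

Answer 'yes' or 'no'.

Given toposort: [1, 3, 4, 5, 0, 6, 2]
Position of 3: index 1; position of 2: index 6
New edge 3->2: forward
Forward edge: respects the existing order. Still a DAG, same toposort still valid.
Still a DAG? yes

Answer: yes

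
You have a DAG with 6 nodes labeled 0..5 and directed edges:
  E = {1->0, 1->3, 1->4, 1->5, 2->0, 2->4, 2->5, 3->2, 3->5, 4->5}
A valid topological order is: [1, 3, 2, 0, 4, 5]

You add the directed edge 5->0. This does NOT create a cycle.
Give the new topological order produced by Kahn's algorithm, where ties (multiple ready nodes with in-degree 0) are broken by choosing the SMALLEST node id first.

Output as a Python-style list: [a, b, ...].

Answer: [1, 3, 2, 4, 5, 0]

Derivation:
Old toposort: [1, 3, 2, 0, 4, 5]
Added edge: 5->0
Position of 5 (5) > position of 0 (3). Must reorder: 5 must now come before 0.
Run Kahn's algorithm (break ties by smallest node id):
  initial in-degrees: [3, 0, 1, 1, 2, 4]
  ready (indeg=0): [1]
  pop 1: indeg[0]->2; indeg[3]->0; indeg[4]->1; indeg[5]->3 | ready=[3] | order so far=[1]
  pop 3: indeg[2]->0; indeg[5]->2 | ready=[2] | order so far=[1, 3]
  pop 2: indeg[0]->1; indeg[4]->0; indeg[5]->1 | ready=[4] | order so far=[1, 3, 2]
  pop 4: indeg[5]->0 | ready=[5] | order so far=[1, 3, 2, 4]
  pop 5: indeg[0]->0 | ready=[0] | order so far=[1, 3, 2, 4, 5]
  pop 0: no out-edges | ready=[] | order so far=[1, 3, 2, 4, 5, 0]
  Result: [1, 3, 2, 4, 5, 0]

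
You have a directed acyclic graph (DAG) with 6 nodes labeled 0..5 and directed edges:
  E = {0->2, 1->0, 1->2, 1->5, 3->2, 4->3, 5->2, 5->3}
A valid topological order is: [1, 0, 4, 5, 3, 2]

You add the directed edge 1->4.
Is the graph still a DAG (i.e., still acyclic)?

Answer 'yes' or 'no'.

Given toposort: [1, 0, 4, 5, 3, 2]
Position of 1: index 0; position of 4: index 2
New edge 1->4: forward
Forward edge: respects the existing order. Still a DAG, same toposort still valid.
Still a DAG? yes

Answer: yes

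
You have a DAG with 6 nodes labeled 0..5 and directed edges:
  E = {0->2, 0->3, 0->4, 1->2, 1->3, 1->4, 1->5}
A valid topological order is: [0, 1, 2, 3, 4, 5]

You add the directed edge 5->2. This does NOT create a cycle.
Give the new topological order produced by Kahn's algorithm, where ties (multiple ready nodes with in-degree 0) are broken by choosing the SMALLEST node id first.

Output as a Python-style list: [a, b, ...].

Answer: [0, 1, 3, 4, 5, 2]

Derivation:
Old toposort: [0, 1, 2, 3, 4, 5]
Added edge: 5->2
Position of 5 (5) > position of 2 (2). Must reorder: 5 must now come before 2.
Run Kahn's algorithm (break ties by smallest node id):
  initial in-degrees: [0, 0, 3, 2, 2, 1]
  ready (indeg=0): [0, 1]
  pop 0: indeg[2]->2; indeg[3]->1; indeg[4]->1 | ready=[1] | order so far=[0]
  pop 1: indeg[2]->1; indeg[3]->0; indeg[4]->0; indeg[5]->0 | ready=[3, 4, 5] | order so far=[0, 1]
  pop 3: no out-edges | ready=[4, 5] | order so far=[0, 1, 3]
  pop 4: no out-edges | ready=[5] | order so far=[0, 1, 3, 4]
  pop 5: indeg[2]->0 | ready=[2] | order so far=[0, 1, 3, 4, 5]
  pop 2: no out-edges | ready=[] | order so far=[0, 1, 3, 4, 5, 2]
  Result: [0, 1, 3, 4, 5, 2]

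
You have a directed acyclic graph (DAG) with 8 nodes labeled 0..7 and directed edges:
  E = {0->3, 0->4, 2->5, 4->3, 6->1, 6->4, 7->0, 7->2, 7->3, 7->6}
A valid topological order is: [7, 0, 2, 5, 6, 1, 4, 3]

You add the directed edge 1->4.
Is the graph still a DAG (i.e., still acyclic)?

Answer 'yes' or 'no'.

Given toposort: [7, 0, 2, 5, 6, 1, 4, 3]
Position of 1: index 5; position of 4: index 6
New edge 1->4: forward
Forward edge: respects the existing order. Still a DAG, same toposort still valid.
Still a DAG? yes

Answer: yes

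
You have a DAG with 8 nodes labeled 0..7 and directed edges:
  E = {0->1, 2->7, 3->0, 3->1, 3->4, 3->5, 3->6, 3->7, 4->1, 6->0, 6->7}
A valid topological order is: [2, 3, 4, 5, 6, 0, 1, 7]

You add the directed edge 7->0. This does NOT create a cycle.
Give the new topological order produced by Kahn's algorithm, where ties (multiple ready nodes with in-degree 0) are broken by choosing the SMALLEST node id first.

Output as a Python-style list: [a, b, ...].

Old toposort: [2, 3, 4, 5, 6, 0, 1, 7]
Added edge: 7->0
Position of 7 (7) > position of 0 (5). Must reorder: 7 must now come before 0.
Run Kahn's algorithm (break ties by smallest node id):
  initial in-degrees: [3, 3, 0, 0, 1, 1, 1, 3]
  ready (indeg=0): [2, 3]
  pop 2: indeg[7]->2 | ready=[3] | order so far=[2]
  pop 3: indeg[0]->2; indeg[1]->2; indeg[4]->0; indeg[5]->0; indeg[6]->0; indeg[7]->1 | ready=[4, 5, 6] | order so far=[2, 3]
  pop 4: indeg[1]->1 | ready=[5, 6] | order so far=[2, 3, 4]
  pop 5: no out-edges | ready=[6] | order so far=[2, 3, 4, 5]
  pop 6: indeg[0]->1; indeg[7]->0 | ready=[7] | order so far=[2, 3, 4, 5, 6]
  pop 7: indeg[0]->0 | ready=[0] | order so far=[2, 3, 4, 5, 6, 7]
  pop 0: indeg[1]->0 | ready=[1] | order so far=[2, 3, 4, 5, 6, 7, 0]
  pop 1: no out-edges | ready=[] | order so far=[2, 3, 4, 5, 6, 7, 0, 1]
  Result: [2, 3, 4, 5, 6, 7, 0, 1]

Answer: [2, 3, 4, 5, 6, 7, 0, 1]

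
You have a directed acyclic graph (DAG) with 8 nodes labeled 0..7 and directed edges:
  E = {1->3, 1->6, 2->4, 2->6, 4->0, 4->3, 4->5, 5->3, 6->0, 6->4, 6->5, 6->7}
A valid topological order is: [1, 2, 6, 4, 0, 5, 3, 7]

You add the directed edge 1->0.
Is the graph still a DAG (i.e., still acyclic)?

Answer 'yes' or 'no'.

Given toposort: [1, 2, 6, 4, 0, 5, 3, 7]
Position of 1: index 0; position of 0: index 4
New edge 1->0: forward
Forward edge: respects the existing order. Still a DAG, same toposort still valid.
Still a DAG? yes

Answer: yes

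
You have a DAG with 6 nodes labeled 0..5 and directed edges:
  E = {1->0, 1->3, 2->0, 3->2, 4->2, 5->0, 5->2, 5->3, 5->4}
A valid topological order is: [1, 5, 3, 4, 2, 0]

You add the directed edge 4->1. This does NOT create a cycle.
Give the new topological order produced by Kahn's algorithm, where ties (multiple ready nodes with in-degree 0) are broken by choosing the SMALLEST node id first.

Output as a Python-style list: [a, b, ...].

Answer: [5, 4, 1, 3, 2, 0]

Derivation:
Old toposort: [1, 5, 3, 4, 2, 0]
Added edge: 4->1
Position of 4 (3) > position of 1 (0). Must reorder: 4 must now come before 1.
Run Kahn's algorithm (break ties by smallest node id):
  initial in-degrees: [3, 1, 3, 2, 1, 0]
  ready (indeg=0): [5]
  pop 5: indeg[0]->2; indeg[2]->2; indeg[3]->1; indeg[4]->0 | ready=[4] | order so far=[5]
  pop 4: indeg[1]->0; indeg[2]->1 | ready=[1] | order so far=[5, 4]
  pop 1: indeg[0]->1; indeg[3]->0 | ready=[3] | order so far=[5, 4, 1]
  pop 3: indeg[2]->0 | ready=[2] | order so far=[5, 4, 1, 3]
  pop 2: indeg[0]->0 | ready=[0] | order so far=[5, 4, 1, 3, 2]
  pop 0: no out-edges | ready=[] | order so far=[5, 4, 1, 3, 2, 0]
  Result: [5, 4, 1, 3, 2, 0]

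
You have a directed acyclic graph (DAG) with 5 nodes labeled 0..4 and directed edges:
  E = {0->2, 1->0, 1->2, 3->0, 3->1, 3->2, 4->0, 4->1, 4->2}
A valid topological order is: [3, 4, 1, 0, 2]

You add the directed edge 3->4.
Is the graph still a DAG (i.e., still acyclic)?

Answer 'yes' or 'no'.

Given toposort: [3, 4, 1, 0, 2]
Position of 3: index 0; position of 4: index 1
New edge 3->4: forward
Forward edge: respects the existing order. Still a DAG, same toposort still valid.
Still a DAG? yes

Answer: yes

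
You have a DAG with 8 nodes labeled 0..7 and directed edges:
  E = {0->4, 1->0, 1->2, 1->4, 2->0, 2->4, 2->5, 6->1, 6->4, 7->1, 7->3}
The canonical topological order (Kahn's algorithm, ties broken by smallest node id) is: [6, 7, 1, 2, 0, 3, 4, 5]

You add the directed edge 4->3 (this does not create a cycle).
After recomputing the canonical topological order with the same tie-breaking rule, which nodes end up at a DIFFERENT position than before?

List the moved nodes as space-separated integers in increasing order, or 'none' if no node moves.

Old toposort: [6, 7, 1, 2, 0, 3, 4, 5]
Added edge 4->3
Recompute Kahn (smallest-id tiebreak):
  initial in-degrees: [2, 2, 1, 2, 4, 1, 0, 0]
  ready (indeg=0): [6, 7]
  pop 6: indeg[1]->1; indeg[4]->3 | ready=[7] | order so far=[6]
  pop 7: indeg[1]->0; indeg[3]->1 | ready=[1] | order so far=[6, 7]
  pop 1: indeg[0]->1; indeg[2]->0; indeg[4]->2 | ready=[2] | order so far=[6, 7, 1]
  pop 2: indeg[0]->0; indeg[4]->1; indeg[5]->0 | ready=[0, 5] | order so far=[6, 7, 1, 2]
  pop 0: indeg[4]->0 | ready=[4, 5] | order so far=[6, 7, 1, 2, 0]
  pop 4: indeg[3]->0 | ready=[3, 5] | order so far=[6, 7, 1, 2, 0, 4]
  pop 3: no out-edges | ready=[5] | order so far=[6, 7, 1, 2, 0, 4, 3]
  pop 5: no out-edges | ready=[] | order so far=[6, 7, 1, 2, 0, 4, 3, 5]
New canonical toposort: [6, 7, 1, 2, 0, 4, 3, 5]
Compare positions:
  Node 0: index 4 -> 4 (same)
  Node 1: index 2 -> 2 (same)
  Node 2: index 3 -> 3 (same)
  Node 3: index 5 -> 6 (moved)
  Node 4: index 6 -> 5 (moved)
  Node 5: index 7 -> 7 (same)
  Node 6: index 0 -> 0 (same)
  Node 7: index 1 -> 1 (same)
Nodes that changed position: 3 4

Answer: 3 4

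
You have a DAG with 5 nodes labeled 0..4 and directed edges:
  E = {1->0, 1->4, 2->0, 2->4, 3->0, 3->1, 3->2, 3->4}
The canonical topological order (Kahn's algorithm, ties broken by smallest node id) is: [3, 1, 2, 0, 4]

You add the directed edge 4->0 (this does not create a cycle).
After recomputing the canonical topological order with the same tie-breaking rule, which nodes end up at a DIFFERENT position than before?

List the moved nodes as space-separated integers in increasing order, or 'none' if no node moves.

Old toposort: [3, 1, 2, 0, 4]
Added edge 4->0
Recompute Kahn (smallest-id tiebreak):
  initial in-degrees: [4, 1, 1, 0, 3]
  ready (indeg=0): [3]
  pop 3: indeg[0]->3; indeg[1]->0; indeg[2]->0; indeg[4]->2 | ready=[1, 2] | order so far=[3]
  pop 1: indeg[0]->2; indeg[4]->1 | ready=[2] | order so far=[3, 1]
  pop 2: indeg[0]->1; indeg[4]->0 | ready=[4] | order so far=[3, 1, 2]
  pop 4: indeg[0]->0 | ready=[0] | order so far=[3, 1, 2, 4]
  pop 0: no out-edges | ready=[] | order so far=[3, 1, 2, 4, 0]
New canonical toposort: [3, 1, 2, 4, 0]
Compare positions:
  Node 0: index 3 -> 4 (moved)
  Node 1: index 1 -> 1 (same)
  Node 2: index 2 -> 2 (same)
  Node 3: index 0 -> 0 (same)
  Node 4: index 4 -> 3 (moved)
Nodes that changed position: 0 4

Answer: 0 4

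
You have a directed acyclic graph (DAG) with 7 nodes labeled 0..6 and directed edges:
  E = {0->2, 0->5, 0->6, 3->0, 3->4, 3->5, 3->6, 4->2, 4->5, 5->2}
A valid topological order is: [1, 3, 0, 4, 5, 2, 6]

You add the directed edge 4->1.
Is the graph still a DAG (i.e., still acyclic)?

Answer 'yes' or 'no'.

Answer: yes

Derivation:
Given toposort: [1, 3, 0, 4, 5, 2, 6]
Position of 4: index 3; position of 1: index 0
New edge 4->1: backward (u after v in old order)
Backward edge: old toposort is now invalid. Check if this creates a cycle.
Does 1 already reach 4? Reachable from 1: [1]. NO -> still a DAG (reorder needed).
Still a DAG? yes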